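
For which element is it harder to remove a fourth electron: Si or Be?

Consider each +3 ion: Si³⁺ still has 1 valence electron; Be³⁺ is already 1 electron into the core.
Breaking into a closed-shell core is much more expensive than removing a leftover valence electron — Be has the largest IE_4 here.
Tabulated IE_4 (kJ/mol): Si 4356, Be 21007.
Hence IE_4: Si < Be.

Be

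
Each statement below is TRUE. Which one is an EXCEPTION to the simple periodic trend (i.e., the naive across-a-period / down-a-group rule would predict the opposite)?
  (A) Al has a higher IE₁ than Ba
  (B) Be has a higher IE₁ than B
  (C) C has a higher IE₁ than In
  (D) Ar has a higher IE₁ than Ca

The general trend: IE₁ increases across a period and decreases down a group.
(A) Al (period 3, group 13) vs Ba (period 6, group 2): the stated order agrees with the simple trend.
(B) Be (period 2, group 2) vs B (period 2, group 13): the stated order contradicts the simple trend.
(C) C (period 2, group 14) vs In (period 5, group 13): the stated order agrees with the simple trend.
(D) Ar (period 3, group 18) vs Ca (period 4, group 2): the stated order agrees with the simple trend.
The exception is (B): removing B's lone 2p electron is easier than breaking Be's filled 2s².

(B)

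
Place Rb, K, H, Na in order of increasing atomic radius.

H < Na < K < Rb

H is in period 1, group 1; Na is in period 3, group 1; K is in period 4, group 1; Rb is in period 5, group 1.
Radius decreases left→right (rising Z_eff, same n) and increases top→bottom (higher n).
All are in group 1, so atomic radius increases down the group.
So from smallest to largest: H < Na < K < Rb.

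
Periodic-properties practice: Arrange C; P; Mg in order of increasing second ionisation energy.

Mg < P < C

The second ionization energy removes an electron from the +1 ion. For each element: C⁺ still has 3 valence electrons; P⁺ still has 4 valence electrons; Mg⁺ still has 1 valence electron.
All are still removing valence electrons, so compare the +1 ions as you would atoms: IE_2 generally rises across a period (higher Z_eff) and falls down a group (larger shell), subject to the usual subshell exceptions.
Valence configurations: C⁺ [He]2s²2p¹, P⁺ [Ne]3s²3p², Mg⁺ [Ne]3s¹.
Tabulated IE_2 (kJ/mol): C 2353, P 1907, Mg 1451.
Hence IE_2: Mg < P < C.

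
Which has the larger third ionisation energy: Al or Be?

After 2 electrons have been removed, what remains? Al²⁺ still has 1 valence electron; Be²⁺ is the bare [He] core.
Core electrons are held far more tightly than valence electrons, so Be tops the IE_3 order.
Approximate IE_3 values (kJ/mol): Al 2745, Be 14849.
Putting it together, IE_3: Al < Be.

Be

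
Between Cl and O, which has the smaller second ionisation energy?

Cl

Consider each +1 ion: Cl⁺ still has 6 valence electrons; O⁺ still has 5 valence electrons.
All are still removing valence electrons, so compare the +1 ions as you would atoms: IE_2 generally rises across a period (higher Z_eff) and falls down a group (larger shell), subject to the usual subshell exceptions.
Valence configurations: Cl⁺ [Ne]3s²3p⁴, O⁺ [He]2s²2p³.
Approximate IE_2 values (kJ/mol): Cl 2298, O 3388.
Putting it together, IE_2: Cl < O.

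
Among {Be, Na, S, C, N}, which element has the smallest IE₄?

S

The fourth ionization energy removes an electron from the +3 ion. For each element: Be³⁺ is already 1 electron into the core; Na³⁺ is already 2 electrons into the core; S³⁺ still has 3 valence electrons; C³⁺ still has 1 valence electron; N³⁺ still has 2 valence electrons.
Pulling an electron out of a noble-gas core costs far more than removing a remaining valence electron, so Na and Be sit at the high end of IE_4.
Valence configurations: S³⁺ [Ne]3s²3p¹, C³⁺ [He]2s¹, N³⁺ [He]2s².
The numbers (kJ/mol): Be 21007, Na 9543, S 4556, C 6223, N 7475.
Overall IE_4 order: S < C < N < Na < Be.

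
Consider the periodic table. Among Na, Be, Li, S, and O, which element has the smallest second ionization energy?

The second ionization energy removes an electron from the +1 ion. For each element: Na⁺ is the bare [Ne] core; Be⁺ still has 1 valence electron; Li⁺ is the bare [He] core; S⁺ still has 5 valence electrons; O⁺ still has 5 valence electrons.
Breaking into a closed-shell core is much more expensive than removing a leftover valence electron — Na and Li have the largest IE_2 here.
Valence configurations: Be⁺ [He]2s¹, S⁺ [Ne]3s²3p³, O⁺ [He]2s²2p³.
Tabulated IE_2 (kJ/mol): Na 4562, Be 1757, Li 7298, S 2252, O 3388.
Hence IE_2: Be < S < O < Na < Li.

Be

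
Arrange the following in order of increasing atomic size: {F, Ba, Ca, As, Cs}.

F is in period 2, group 17; Ca is in period 4, group 2; As is in period 4, group 15; Cs is in period 6, group 1; Ba is in period 6, group 2.
Moving right in a period, electrons are added to the same shell under a stronger nuclear pull, so atoms get smaller; moving down, a new shell is opened and atoms get larger.
These span different periods and groups, so the two trends combine.
As > F: both effects reinforce here, so As is clearly the larger of the two.
Ca > As: both are in period 4; the period trend gives Ca the larger value.
Ba > Ca: Ba sits below Ca in group 2, so the down-group effect alone puts Ba larger.
Cs > Ba: Cs lies to the left of Ba in period 6, so the across-period effect alone puts Cs larger.
Approximate values (pm): F 64, Ca 171, As 121, Cs 232, Ba 196.
So from smallest to largest: F < As < Ca < Ba < Cs.

F < As < Ca < Ba < Cs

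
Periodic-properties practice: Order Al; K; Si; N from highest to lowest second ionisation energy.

The second ionization energy removes an electron from the +1 ion. For each element: Al⁺ still has 2 valence electrons; K⁺ is the bare [Ar] core; Si⁺ still has 3 valence electrons; N⁺ still has 4 valence electrons.
Core electrons are held far more tightly than valence electrons, so K tops the IE_2 order.
Valence configurations: Al⁺ [Ne]3s², Si⁺ [Ne]3s²3p¹, N⁺ [He]2s²2p².
Si⁺ loses a lone 3p electron whereas Al⁺ must break into a filled 3s² pair, so IE_2(Al) > IE_2(Si) even though Si has the higher nuclear charge.
Tabulated IE_2 (kJ/mol): Al 1817, K 3052, Si 1577, N 2856.
So the second ionization energies run Si < Al < N < K.

K > N > Al > Si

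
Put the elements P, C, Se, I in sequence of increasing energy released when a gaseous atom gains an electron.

C is in period 2, group 14; P is in period 3, group 15; Se is in period 4, group 16; I is in period 5, group 17.
Electron affinity generally becomes more exothermic across a period toward the halogens and less exothermic down a group.
A diagonal step moves right (one effect) and down (the opposite effect) at once.
C > P: period and group pull opposite ways; the down-group shift dominates (122 vs 72 kJ/mol).
Se > C: period and group pull opposite ways; the across-period shift dominates (195 vs 122 kJ/mol).
I > Se: the two effects oppose for this pair; the across-period effect wins (295 vs 195 kJ/mol).
For reference (kJ/mol): C 122, P 72, Se 195, I 295.
So from lowest to highest: P < C < Se < I.

P < C < Se < I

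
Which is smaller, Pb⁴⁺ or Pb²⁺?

Pb⁴⁺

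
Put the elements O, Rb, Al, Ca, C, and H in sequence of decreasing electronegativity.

O > C > H > Al > Ca > Rb

H is in period 1, group 1; C is in period 2, group 14; O is in period 2, group 16; Al is in period 3, group 13; Ca is in period 4, group 2; Rb is in period 5, group 1.
Electronegativity increases across a period and decreases down a group, tracking effective nuclear charge and atomic size.
Here both period and group differ, so the two effects have to be weighed against each other.
Ca > Rb: both effects reinforce here, so Ca is clearly the higher of the two.
Al > Ca: relative to Ca, both the across-period and down-group shifts push Al's electronegativity up.
H > Al: period and group pull opposite ways; the down-group shift dominates (2.20 vs 1.61).
C > H: the two effects oppose for this pair; the across-period effect wins (2.55 vs 2.20).
O > C: O lies to the right of C in period 2, so the across-period effect alone puts O higher.
Approximate values (Pauling): H 2.20, C 2.55, O 3.44, Al 1.61, Ca 1.00, Rb 0.82.
So from highest to lowest: O > C > H > Al > Ca > Rb.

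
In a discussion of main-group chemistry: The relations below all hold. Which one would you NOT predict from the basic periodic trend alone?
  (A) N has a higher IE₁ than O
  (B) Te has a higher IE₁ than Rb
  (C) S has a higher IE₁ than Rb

The general trend: IE₁ increases across a period and decreases down a group.
(A) N (period 2, group 15) vs O (period 2, group 16): the stated order contradicts the simple trend.
(B) Te (period 5, group 16) vs Rb (period 5, group 1): the stated order agrees with the simple trend.
(C) S (period 3, group 16) vs Rb (period 5, group 1): the stated order agrees with the simple trend.
The exception is (A): pairing an electron in O's 2p⁴ costs repulsion energy, so O ionizes more easily than half-filled N (2p³).

(A)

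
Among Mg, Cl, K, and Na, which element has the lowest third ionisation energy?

Cl

The third ionization energy removes an electron from the +2 ion. For each element: Mg²⁺ is the bare [Ne] core; Cl²⁺ still has 5 valence electrons; K²⁺ is already 1 electron into the core; Na²⁺ is already 1 electron into the core.
Pulling an electron out of a noble-gas core costs far more than removing a remaining valence electron, so K, Na and Mg sit at the high end of IE_3.
The numbers (kJ/mol): Mg 7733, Cl 3822, K 4420, Na 6910.
Hence IE_3: Cl < K < Na < Mg.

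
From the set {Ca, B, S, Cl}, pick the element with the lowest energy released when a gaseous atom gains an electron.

Ca

B is in period 2, group 13; S is in period 3, group 16; Cl is in period 3, group 17; Ca is in period 4, group 2.
Atoms with high Z_eff and room in the valence shell (especially the halogens) have the most exothermic electron affinities.
Here both period and group differ, so the two effects have to be weighed against each other.
B > Ca: relative to Ca, both the across-period and down-group shifts push B's electron affinity up.
S > B: period and group pull opposite ways; the across-period shift dominates (200 vs 27 kJ/mol).
Cl > S: Cl lies to the right of S in period 3, so the across-period effect alone puts Cl higher.
For reference (kJ/mol): B 27, S 200, Cl 349, Ca 2.
The lowest energy released when a gaseous atom gains an electron among these belongs to Ca.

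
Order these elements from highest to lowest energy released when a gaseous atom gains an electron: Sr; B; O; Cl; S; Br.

Cl > Br > S > O > B > Sr

B is in period 2, group 13; O is in period 2, group 16; S is in period 3, group 16; Cl is in period 3, group 17; Br is in period 4, group 17; Sr is in period 5, group 2.
Adding an electron releases more energy for atoms nearer the top right (short of the noble gases).
Neither a single period nor a single group — weigh both effects.
B > Sr: both effects reinforce here, so B is clearly the higher of the two.
O > B: both are in period 2; the period trend gives O the larger value.
S > O: this pair runs against the simple trend — see the exception note.
Br > S: the two effects oppose for this pair; the across-period effect wins (325 vs 200 kJ/mol).
Cl > Br: they share group 17; the group trend gives Cl the larger value.
Note the exception: S has a higher electron affinity than O, contrary to the simple trend — the compact 2p subshell of O repels the added electron more than S's larger 3p does.
For reference (kJ/mol): B 27, O 141, S 200, Cl 349, Br 325, Sr 5.
So from highest to lowest: Cl > Br > S > O > B > Sr.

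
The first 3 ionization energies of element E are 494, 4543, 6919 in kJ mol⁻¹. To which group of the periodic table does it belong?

Look for the largest jump between consecutive ionization energies: IE2/IE1 ≈ 9.2, far larger than any earlier ratio.
That jump marks the point where a core electron is being removed. So the atom has 1 valence electron.
A main-group element with 1 valence electron is in group 1.

Group 1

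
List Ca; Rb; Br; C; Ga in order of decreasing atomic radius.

Rb > Ca > Ga > Br > C

Atomic radius shrinks across a period as nuclear charge pulls the same shell inward, and grows down a group as new shells are added.
These span different periods and groups, so the two trends combine.
Br > C: period and group pull opposite ways; the down-group shift dominates (114 vs 75 pm).
Ga > Br: both are in period 4; the period trend gives Ga the larger value.
Ca > Ga: Ca lies to the left of Ga in period 4, so the across-period effect alone puts Ca larger.
Rb > Ca: relative to Ca, both the across-period and down-group shifts push Rb's atomic radius up.
For reference (pm): C 75, Ca 171, Ga 124, Br 114, Rb 210.
So from largest to smallest: Rb > Ca > Ga > Br > C.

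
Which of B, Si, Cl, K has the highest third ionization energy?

K

After 2 electrons have been removed, what remains? B²⁺ still has 1 valence electron; Si²⁺ still has 2 valence electrons; Cl²⁺ still has 5 valence electrons; K²⁺ is already 1 electron into the core.
Pulling an electron out of a noble-gas core costs far more than removing a remaining valence electron, so K sits at the high end of IE_3.
Valence configurations: B²⁺ [He]2s¹, Si²⁺ [Ne]3s², Cl²⁺ [Ne]3s²3p³.
Approximate IE_3 values (kJ/mol): B 3660, Si 3232, Cl 3822, K 4420.
So the third ionization energies run Si < B < Cl < K.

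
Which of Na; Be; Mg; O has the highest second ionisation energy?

Na

The second ionization energy removes an electron from the +1 ion. For each element: Na⁺ is the bare [Ne] core; Be⁺ still has 1 valence electron; Mg⁺ still has 1 valence electron; O⁺ still has 5 valence electrons.
Core electrons are held far more tightly than valence electrons, so Na tops the IE_2 order.
Valence configurations: Be⁺ [He]2s¹, Mg⁺ [Ne]3s¹, O⁺ [He]2s²2p³.
Approximate IE_2 values (kJ/mol): Na 4562, Be 1757, Mg 1451, O 3388.
Overall IE_2 order: Mg < Be < O < Na.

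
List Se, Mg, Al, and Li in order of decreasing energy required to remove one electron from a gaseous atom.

Li is in period 2, group 1; Mg is in period 3, group 2; Al is in period 3, group 13; Se is in period 4, group 16.
First ionization energy rises across a period (greater Z_eff holds electrons more tightly) and falls down a group (valence electrons are farther from the nucleus).
Here both period and group differ, so the two effects have to be weighed against each other.
Al > Li: the two effects oppose for this pair; the across-period effect wins (578 vs 520 kJ/mol).
Mg > Al: this pair runs against the simple trend — see the exception note.
Se > Mg: period and group pull opposite ways; the across-period shift dominates (941 vs 738 kJ/mol).
Note the exception: Mg has a higher first ionization energy than Al, contrary to the simple trend — Al's single 3p electron is easier to remove than one from Mg's filled 3s².
For reference (kJ/mol): Li 520, Mg 738, Al 578, Se 941.
So from highest to lowest: Se > Mg > Al > Li.

Se > Mg > Al > Li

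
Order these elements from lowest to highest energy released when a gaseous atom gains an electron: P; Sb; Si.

P, Sb, Si

Si is in period 3, group 14; P is in period 3, group 15; Sb is in period 5, group 15.
Adding an electron releases more energy for atoms nearer the top right (short of the noble gases).
These span different periods and groups, so the two trends combine.
Sb > P: this pair runs against the simple trend — see the exception note.
Si > Sb: period and group pull opposite ways; the down-group shift dominates (134 vs 103 kJ/mol).
Note the exception: Sb has a higher electron affinity than P, contrary to the simple trend — both are half-filled np³, but the pairing/repulsion penalty for the added electron shrinks as the p orbitals become larger and more diffuse down the group, and for Sb that outweighs the weaker nuclear attraction.
Note the exception: Si has a higher electron affinity than P, contrary to the simple trend — adding an electron to P's half-filled 3p³ is unfavourable, so Si (3p²) has the more exothermic EA.
For reference (kJ/mol): Si 134, P 72, Sb 103.
So from lowest to highest: P < Sb < Si.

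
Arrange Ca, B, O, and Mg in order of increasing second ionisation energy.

Ca < Mg < B < O

IE_2 is the cost of taking one more electron from the +1 cation: Ca⁺ still has 1 valence electron; B⁺ still has 2 valence electrons; O⁺ still has 5 valence electrons; Mg⁺ still has 1 valence electron.
All are still removing valence electrons, so compare the +1 ions as you would atoms: IE_2 generally rises across a period (higher Z_eff) and falls down a group (larger shell), subject to the usual subshell exceptions.
Valence configurations: Ca⁺ [Ar]4s¹, B⁺ [He]2s², O⁺ [He]2s²2p³, Mg⁺ [Ne]3s¹.
The numbers (kJ/mol): Ca 1145, B 2427, O 3388, Mg 1451.
So the second ionization energies run Ca < Mg < B < O.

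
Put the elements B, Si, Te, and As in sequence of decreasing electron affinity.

Te > Si > As > B

Electron affinity generally becomes more exothermic across a period toward the halogens and less exothermic down a group.
A diagonal step moves right (one effect) and down (the opposite effect) at once.
As > B: period and group pull opposite ways; the across-period shift dominates (78 vs 27 kJ/mol).
Si > As: period and group pull opposite ways; the down-group shift dominates (134 vs 78 kJ/mol).
Te > Si: period and group pull opposite ways; the across-period shift dominates (190 vs 134 kJ/mol).
For reference (kJ/mol): B 27, Si 134, As 78, Te 190.
So from highest to lowest: Te > Si > As > B.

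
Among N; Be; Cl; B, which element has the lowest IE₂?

Be

The second ionization energy removes an electron from the +1 ion. For each element: N⁺ still has 4 valence electrons; Be⁺ still has 1 valence electron; Cl⁺ still has 6 valence electrons; B⁺ still has 2 valence electrons.
All are still removing valence electrons, so compare the +1 ions as you would atoms: IE_2 generally rises across a period (higher Z_eff) and falls down a group (larger shell), subject to the usual subshell exceptions.
Valence configurations: N⁺ [He]2s²2p², Be⁺ [He]2s¹, Cl⁺ [Ne]3s²3p⁴, B⁺ [He]2s².
Approximate IE_2 values (kJ/mol): N 2856, Be 1757, Cl 2298, B 2427.
Putting it together, IE_2: Be < Cl < B < N.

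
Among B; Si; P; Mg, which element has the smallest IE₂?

Consider each +1 ion: B⁺ still has 2 valence electrons; Si⁺ still has 3 valence electrons; P⁺ still has 4 valence electrons; Mg⁺ still has 1 valence electron.
All are still removing valence electrons, so compare the +1 ions as you would atoms: IE_2 generally rises across a period (higher Z_eff) and falls down a group (larger shell), subject to the usual subshell exceptions.
Valence configurations: B⁺ [He]2s², Si⁺ [Ne]3s²3p¹, P⁺ [Ne]3s²3p², Mg⁺ [Ne]3s¹.
Tabulated IE_2 (kJ/mol): B 2427, Si 1577, P 1907, Mg 1451.
So the second ionization energies run Mg < Si < P < B.

Mg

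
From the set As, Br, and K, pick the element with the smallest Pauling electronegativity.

K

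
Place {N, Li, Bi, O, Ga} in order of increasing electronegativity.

Li, Ga, Bi, N, O

Li is in period 2, group 1; N is in period 2, group 15; O is in period 2, group 16; Ga is in period 4, group 13; Bi is in period 6, group 15.
Smaller atoms with higher effective nuclear charge are more electronegative.
Here both period and group differ, so the two effects have to be weighed against each other.
Ga > Li: the two effects oppose for this pair; the across-period effect wins (1.81 vs 0.98).
Bi > Ga: period and group pull opposite ways; the across-period shift dominates (2.02 vs 1.81).
N > Bi: they share group 15; the group trend gives N the larger value.
O > N: O lies to the right of N in period 2, so the across-period effect alone puts O higher.
Approximate values (Pauling): Li 0.98, N 3.04, O 3.44, Ga 1.81, Bi 2.02.
So from lowest to highest: Li < Ga < Bi < N < O.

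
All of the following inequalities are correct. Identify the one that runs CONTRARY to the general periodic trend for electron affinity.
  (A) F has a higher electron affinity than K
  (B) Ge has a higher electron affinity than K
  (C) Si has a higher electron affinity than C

The general trend: electron affinity increases across a period and decreases down a group.
(A) F (period 2, group 17) vs K (period 4, group 1): the stated order agrees with the simple trend.
(B) Ge (period 4, group 14) vs K (period 4, group 1): the stated order agrees with the simple trend.
(C) Si (period 3, group 14) vs C (period 2, group 14): the stated order contradicts the simple trend.
The exception is (C): Si's larger, more diffuse 3p orbitals accept an added electron slightly more readily than C's compact 2p.

(C)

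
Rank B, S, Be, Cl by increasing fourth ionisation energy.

After 3 electrons have been removed, what remains? B³⁺ is the bare [He] core; S³⁺ still has 3 valence electrons; Be³⁺ is already 1 electron into the core; Cl³⁺ still has 4 valence electrons.
Pulling an electron out of a noble-gas core costs far more than removing a remaining valence electron, so Be and B sit at the high end of IE_4.
Valence configurations: S³⁺ [Ne]3s²3p¹, Cl³⁺ [Ne]3s²3p².
The numbers (kJ/mol): B 25026, S 4556, Be 21007, Cl 5159.
Putting it together, IE_4: S < Cl < Be < B.

S, Cl, Be, B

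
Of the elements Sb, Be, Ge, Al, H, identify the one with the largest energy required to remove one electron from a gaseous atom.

H is in period 1, group 1; Be is in period 2, group 2; Al is in period 3, group 13; Ge is in period 4, group 14; Sb is in period 5, group 15.
IE₁ increases left→right with effective nuclear charge and decreases top→bottom as the valence shell moves farther out.
A diagonal step moves right (one effect) and down (the opposite effect) at once.
Ge > Al: the two effects oppose for this pair; the across-period effect wins (762 vs 578 kJ/mol).
Sb > Ge: period and group pull opposite ways; the across-period shift dominates (831 vs 762 kJ/mol).
Be > Sb: period and group pull opposite ways; the down-group shift dominates (900 vs 831 kJ/mol).
H > Be: period and group pull opposite ways; the down-group shift dominates (1312 vs 900 kJ/mol).
For reference (kJ/mol): H 1312, Be 900, Al 578, Ge 762, Sb 831.
The largest energy required to remove one electron from a gaseous atom among these belongs to H.

H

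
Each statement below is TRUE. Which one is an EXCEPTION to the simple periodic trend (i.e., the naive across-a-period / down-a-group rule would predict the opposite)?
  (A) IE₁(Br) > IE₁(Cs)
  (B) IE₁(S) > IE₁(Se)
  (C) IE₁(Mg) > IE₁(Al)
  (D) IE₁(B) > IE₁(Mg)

The general trend: first ionization energy increases across a period and decreases down a group.
(A) Br (period 4, group 17) vs Cs (period 6, group 1): the stated order agrees with the simple trend.
(B) S (period 3, group 16) vs Se (period 4, group 16): the stated order agrees with the simple trend.
(C) Mg (period 3, group 2) vs Al (period 3, group 13): the stated order contradicts the simple trend.
(D) B (period 2, group 13) vs Mg (period 3, group 2): the stated order agrees with the simple trend.
The exception is (C): Al's single 3p electron is easier to remove than one from Mg's filled 3s².

(C)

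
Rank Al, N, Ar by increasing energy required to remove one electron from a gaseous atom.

Al < N < Ar

N is in period 2, group 15; Al is in period 3, group 13; Ar is in period 3, group 18.
Across a period the outer electron is held more tightly (higher IE₁); down a group it sits in a higher shell, more shielded, and comes off more easily.
These span different periods and groups, so the two trends combine.
N > Al: both effects reinforce here, so N is clearly the higher of the two.
Ar > N: the two effects oppose for this pair; the across-period effect wins (1521 vs 1402 kJ/mol).
Tabulated first ionization energy (kJ/mol): N 1402, Al 578, Ar 1521.
So from lowest to highest: Al < N < Ar.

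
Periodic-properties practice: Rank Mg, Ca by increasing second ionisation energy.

Ca, Mg

Consider each +1 ion: Mg⁺ still has 1 valence electron; Ca⁺ still has 1 valence electron.
All are still removing valence electrons, so compare the +1 ions as you would atoms: IE_2 generally rises across a period (higher Z_eff) and falls down a group (larger shell), subject to the usual subshell exceptions.
Valence configurations: Mg⁺ [Ne]3s¹, Ca⁺ [Ar]4s¹.
Tabulated IE_2 (kJ/mol): Mg 1451, Ca 1145.
Hence IE_2: Ca < Mg.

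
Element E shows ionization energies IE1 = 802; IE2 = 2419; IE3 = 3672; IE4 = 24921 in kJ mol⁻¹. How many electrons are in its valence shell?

Look for the largest jump between consecutive ionization energies: IE4/IE3 ≈ 6.8, far larger than any earlier ratio.
That jump marks the point where a core electron is being removed. So the atom has 3 valence electrons.

3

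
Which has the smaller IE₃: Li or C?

C

IE_3 is the cost of taking one more electron from the +2 cation: Li²⁺ is already 1 electron into the core; C²⁺ still has 2 valence electrons.
Pulling an electron out of a noble-gas core costs far more than removing a remaining valence electron, so Li sits at the high end of IE_3.
The numbers (kJ/mol): Li 11815, C 4620.
Hence IE_3: C < Li.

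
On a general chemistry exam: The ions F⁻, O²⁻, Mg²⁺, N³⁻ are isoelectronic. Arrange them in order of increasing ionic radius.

Mg²⁺ < F⁻ < O²⁻ < N³⁻

All of these have 10 electrons, so size is governed by nuclear charge alone: the more protons, the stronger the pull on the same electron cloud, and the smaller the ion.
Nuclear charges: Mg²⁺ (Z=12), F⁻ (Z=9), O²⁻ (Z=8), N³⁻ (Z=7).
Smallest to largest: Mg²⁺ < F⁻ < O²⁻ < N³⁻.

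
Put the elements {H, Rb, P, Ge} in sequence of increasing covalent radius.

H < P < Ge < Rb

Across a period the added protons contract the valence shell; down a group each new principal shell makes the atom larger.
These span different periods and groups, so the two trends combine.
P > H: the two effects oppose for this pair; the down-group effect wins (111 vs 32 pm).
Ge > P: relative to P, both the across-period and down-group shifts push Ge's atomic radius up.
Rb > Ge: relative to Ge, both the across-period and down-group shifts push Rb's atomic radius up.
Tabulated atomic radius (pm): H 32, P 111, Ge 121, Rb 210.
So from smallest to largest: H < P < Ge < Rb.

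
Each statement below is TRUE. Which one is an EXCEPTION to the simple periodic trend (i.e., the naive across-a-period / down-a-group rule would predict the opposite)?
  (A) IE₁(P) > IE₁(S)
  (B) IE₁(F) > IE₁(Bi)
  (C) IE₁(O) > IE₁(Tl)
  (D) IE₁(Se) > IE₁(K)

(A)

The general trend: first ionisation energy increases across a period and decreases down a group.
(A) P (period 3, group 15) vs S (period 3, group 16): the stated order contradicts the simple trend.
(B) F (period 2, group 17) vs Bi (period 6, group 15): the stated order agrees with the simple trend.
(C) O (period 2, group 16) vs Tl (period 6, group 13): the stated order agrees with the simple trend.
(D) Se (period 4, group 16) vs K (period 4, group 1): the stated order agrees with the simple trend.
The exception is (A): S (3p⁴) ionizes more easily than half-filled P (3p³) because the paired 3p electron in S is pushed out by e⁻–e⁻ repulsion.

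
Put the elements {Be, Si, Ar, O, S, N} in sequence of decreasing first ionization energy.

Be is in period 2, group 2; N is in period 2, group 15; O is in period 2, group 16; Si is in period 3, group 14; S is in period 3, group 16; Ar is in period 3, group 18.
IE₁ increases left→right with effective nuclear charge and decreases top→bottom as the valence shell moves farther out.
These span different periods and groups, so the two trends combine.
Be > Si: period and group pull opposite ways; the down-group shift dominates (900 vs 786 kJ/mol).
S > Be: the two effects oppose for this pair; the across-period effect wins (1000 vs 900 kJ/mol).
O > S: they share group 16; the group trend gives O the larger value.
N > O: this pair runs against the simple trend — see the exception note.
Ar > N: the two effects oppose for this pair; the across-period effect wins (1521 vs 1402 kJ/mol).
Note the exception: N has a higher first ionization energy than O, contrary to the simple trend — pairing an electron in O's 2p⁴ costs repulsion energy, so O ionizes more easily than half-filled N (2p³).
Tabulated first ionization energy (kJ/mol): Be 900, N 1402, O 1314, Si 786, S 1000, Ar 1521.
So from highest to lowest: Ar > N > O > S > Be > Si.

Ar > N > O > S > Be > Si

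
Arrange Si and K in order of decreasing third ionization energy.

K > Si

After 2 electrons have been removed, what remains? Si²⁺ still has 2 valence electrons; K²⁺ is already 1 electron into the core.
Pulling an electron out of a noble-gas core costs far more than removing a remaining valence electron, so K sits at the high end of IE_3.
Approximate IE_3 values (kJ/mol): Si 3232, K 4420.
Putting it together, IE_3: Si < K.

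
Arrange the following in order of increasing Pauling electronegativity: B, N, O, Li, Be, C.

Li, Be, B, C, N, O

Li is in period 2, group 1; Be is in period 2, group 2; B is in period 2, group 13; C is in period 2, group 14; N is in period 2, group 15; O is in period 2, group 16.
EN rises left→right (higher Z_eff, smaller atoms) and falls top→bottom (larger, more shielded atoms).
All lie in period 2, so electronegativity increases left to right.
So from lowest to highest: Li < Be < B < C < N < O.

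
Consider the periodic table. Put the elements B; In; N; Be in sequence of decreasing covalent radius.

Be is in period 2, group 2; B is in period 2, group 13; N is in period 2, group 15; In is in period 5, group 13.
Radius decreases left→right (rising Z_eff, same n) and increases top→bottom (higher n).
Neither a single period nor a single group — weigh both effects.
B > N: both are in period 2; the period trend gives B the larger value.
Be > B: Be lies to the left of B in period 2, so the across-period effect alone puts Be larger.
In > Be: the two effects oppose for this pair; the down-group effect wins (142 vs 102 pm).
Tabulated atomic radius (pm): Be 102, B 85, N 71, In 142.
So from largest to smallest: In > Be > B > N.

In > Be > B > N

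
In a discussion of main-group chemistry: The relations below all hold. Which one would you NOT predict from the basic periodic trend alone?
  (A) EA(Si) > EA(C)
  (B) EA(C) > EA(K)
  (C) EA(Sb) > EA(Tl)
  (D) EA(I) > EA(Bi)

(A)

The general trend: electron affinity increases across a period and decreases down a group.
(A) Si (period 3, group 14) vs C (period 2, group 14): the stated order contradicts the simple trend.
(B) C (period 2, group 14) vs K (period 4, group 1): the stated order agrees with the simple trend.
(C) Sb (period 5, group 15) vs Tl (period 6, group 13): the stated order agrees with the simple trend.
(D) I (period 5, group 17) vs Bi (period 6, group 15): the stated order agrees with the simple trend.
The exception is (A): Si's larger, more diffuse 3p orbitals accept an added electron slightly more readily than C's compact 2p.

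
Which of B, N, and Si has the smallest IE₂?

Si

IE_2 is the cost of taking one more electron from the +1 cation: B⁺ still has 2 valence electrons; N⁺ still has 4 valence electrons; Si⁺ still has 3 valence electrons.
All are still removing valence electrons, so compare the +1 ions as you would atoms: IE_2 generally rises across a period (higher Z_eff) and falls down a group (larger shell), subject to the usual subshell exceptions.
Valence configurations: B⁺ [He]2s², N⁺ [He]2s²2p², Si⁺ [Ne]3s²3p¹.
The numbers (kJ/mol): B 2427, N 2856, Si 1577.
Overall IE_2 order: Si < B < N.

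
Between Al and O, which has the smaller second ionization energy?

Al

After 1 electron has been removed, what remains? Al⁺ still has 2 valence electrons; O⁺ still has 5 valence electrons.
All are still removing valence electrons, so compare the +1 ions as you would atoms: IE_2 generally rises across a period (higher Z_eff) and falls down a group (larger shell), subject to the usual subshell exceptions.
Valence configurations: Al⁺ [Ne]3s², O⁺ [He]2s²2p³.
Tabulated IE_2 (kJ/mol): Al 1817, O 3388.
So the second ionization energies run Al < O.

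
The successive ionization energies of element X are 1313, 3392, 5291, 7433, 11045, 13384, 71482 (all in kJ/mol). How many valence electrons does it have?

6

Look for the largest jump between consecutive ionization energies: IE7/IE6 ≈ 5.3, far larger than any earlier ratio.
That jump marks the point where a core electron is being removed. So the atom has 6 valence electrons.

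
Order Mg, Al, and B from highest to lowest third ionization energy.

The third ionization energy removes an electron from the +2 ion. For each element: Mg²⁺ is the bare [Ne] core; Al²⁺ still has 1 valence electron; B²⁺ still has 1 valence electron.
Pulling an electron out of a noble-gas core costs far more than removing a remaining valence electron, so Mg sits at the high end of IE_3.
Valence configurations: Al²⁺ [Ne]3s¹, B²⁺ [He]2s¹.
Tabulated IE_3 (kJ/mol): Mg 7733, Al 2745, B 3660.
So the third ionization energies run Al < B < Mg.

Mg > B > Al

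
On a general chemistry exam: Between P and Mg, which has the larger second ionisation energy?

P

IE_2 is the cost of taking one more electron from the +1 cation: P⁺ still has 4 valence electrons; Mg⁺ still has 1 valence electron.
All are still removing valence electrons, so compare the +1 ions as you would atoms: IE_2 generally rises across a period (higher Z_eff) and falls down a group (larger shell), subject to the usual subshell exceptions.
Valence configurations: P⁺ [Ne]3s²3p², Mg⁺ [Ne]3s¹.
Approximate IE_2 values (kJ/mol): P 1907, Mg 1451.
Overall IE_2 order: Mg < P.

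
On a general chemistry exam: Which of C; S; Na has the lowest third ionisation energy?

S

Consider each +2 ion: C²⁺ still has 2 valence electrons; S²⁺ still has 4 valence electrons; Na²⁺ is already 1 electron into the core.
Breaking into a closed-shell core is much more expensive than removing a leftover valence electron — Na has the largest IE_3 here.
Valence configurations: C²⁺ [He]2s², S²⁺ [Ne]3s²3p².
The numbers (kJ/mol): C 4620, S 3357, Na 6910.
So the third ionization energies run S < C < Na.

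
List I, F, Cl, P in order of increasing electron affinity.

P, I, F, Cl

F is in period 2, group 17; P is in period 3, group 15; Cl is in period 3, group 17; I is in period 5, group 17.
EA tends to increase across a period and decrease down a group, though the pattern is less regular than for IE or radius.
These span different periods and groups, so the two trends combine.
I > P: period and group pull opposite ways; the across-period shift dominates (295 vs 72 kJ/mol).
F > I: they share group 17; the group trend gives F the larger value.
Cl > F: this pair runs against the simple trend — see the exception note.
Note the exception: Cl has a higher electron affinity than F, contrary to the simple trend — F's small 2p subshell makes the incoming electron feel strong e⁻–e⁻ repulsion, so Cl actually releases more energy on gaining an electron.
For reference (kJ/mol): F 328, P 72, Cl 349, I 295.
So from lowest to highest: P < I < F < Cl.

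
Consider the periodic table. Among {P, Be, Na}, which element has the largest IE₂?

Consider each +1 ion: P⁺ still has 4 valence electrons; Be⁺ still has 1 valence electron; Na⁺ is the bare [Ne] core.
Core electrons are held far more tightly than valence electrons, so Na tops the IE_2 order.
Valence configurations: P⁺ [Ne]3s²3p², Be⁺ [He]2s¹.
Approximate IE_2 values (kJ/mol): P 1907, Be 1757, Na 4562.
Overall IE_2 order: Be < P < Na.

Na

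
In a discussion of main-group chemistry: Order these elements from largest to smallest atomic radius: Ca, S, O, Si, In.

Ca > In > Si > S > O

O is in period 2, group 16; Si is in period 3, group 14; S is in period 3, group 16; Ca is in period 4, group 2; In is in period 5, group 13.
Radius decreases left→right (rising Z_eff, same n) and increases top→bottom (higher n).
These span different periods and groups, so the two trends combine.
S > O: they share group 16; the group trend gives S the larger value.
Si > S: both are in period 3; the period trend gives Si the larger value.
In > Si: relative to Si, both the across-period and down-group shifts push In's atomic radius up.
Ca > In: period and group pull opposite ways; the across-period shift dominates (171 vs 142 pm).
For reference (pm): O 63, Si 116, S 103, Ca 171, In 142.
So from largest to smallest: Ca > In > Si > S > O.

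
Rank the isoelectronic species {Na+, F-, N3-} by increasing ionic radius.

All of these have 10 electrons, so size is governed by nuclear charge alone: the more protons, the stronger the pull on the same electron cloud, and the smaller the ion.
Nuclear charges: Na+ (Z=11), F- (Z=9), N3- (Z=7).
Smallest to largest: Na+ < F- < N3-.

Na+ < F- < N3-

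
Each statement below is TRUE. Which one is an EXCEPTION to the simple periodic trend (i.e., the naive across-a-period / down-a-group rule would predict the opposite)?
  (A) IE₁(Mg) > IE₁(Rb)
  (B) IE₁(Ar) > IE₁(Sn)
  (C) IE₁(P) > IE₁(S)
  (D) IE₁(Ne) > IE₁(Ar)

(C)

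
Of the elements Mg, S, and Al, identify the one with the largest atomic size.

Mg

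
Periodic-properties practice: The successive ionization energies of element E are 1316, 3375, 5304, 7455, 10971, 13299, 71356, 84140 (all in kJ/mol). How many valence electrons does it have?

6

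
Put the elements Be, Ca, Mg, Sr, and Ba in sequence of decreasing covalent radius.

Be is in period 2, group 2; Mg is in period 3, group 2; Ca is in period 4, group 2; Sr is in period 5, group 2; Ba is in period 6, group 2.
Atomic radius shrinks across a period as nuclear charge pulls the same shell inward, and grows down a group as new shells are added.
All are in group 2, so atomic radius increases down the group.
So from largest to smallest: Ba > Sr > Ca > Mg > Be.

Ba > Sr > Ca > Mg > Be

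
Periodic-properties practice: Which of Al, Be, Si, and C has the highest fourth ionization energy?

Be

After 3 electrons have been removed, what remains? Al³⁺ is the bare [Ne] core; Be³⁺ is already 1 electron into the core; Si³⁺ still has 1 valence electron; C³⁺ still has 1 valence electron.
Pulling an electron out of a noble-gas core costs far more than removing a remaining valence electron, so Al and Be sit at the high end of IE_4.
Valence configurations: Si³⁺ [Ne]3s¹, C³⁺ [He]2s¹.
Tabulated IE_4 (kJ/mol): Al 11577, Be 21007, Si 4356, C 6223.
Putting it together, IE_4: Si < C < Al < Be.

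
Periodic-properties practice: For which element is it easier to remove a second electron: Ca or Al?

IE_2 is the cost of taking one more electron from the +1 cation: Ca⁺ still has 1 valence electron; Al⁺ still has 2 valence electrons.
All are still removing valence electrons, so compare the +1 ions as you would atoms: IE_2 generally rises across a period (higher Z_eff) and falls down a group (larger shell), subject to the usual subshell exceptions.
Valence configurations: Ca⁺ [Ar]4s¹, Al⁺ [Ne]3s².
Tabulated IE_2 (kJ/mol): Ca 1145, Al 1817.
Putting it together, IE_2: Ca < Al.

Ca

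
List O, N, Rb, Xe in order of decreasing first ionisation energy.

N > O > Xe > Rb

IE₁ increases left→right with effective nuclear charge and decreases top→bottom as the valence shell moves farther out.
These span different periods and groups, so the two trends combine.
Xe > Rb: Xe lies to the right of Rb in period 5, so the across-period effect alone puts Xe higher.
O > Xe: the two effects oppose for this pair; the down-group effect wins (1314 vs 1170 kJ/mol).
N > O: this pair runs against the simple trend — see the exception note.
Note the exception: N has a higher first ionization energy than O, contrary to the simple trend — pairing an electron in O's 2p⁴ costs repulsion energy, so O ionizes more easily than half-filled N (2p³).
For reference (kJ/mol): N 1402, O 1314, Rb 403, Xe 1170.
So from highest to lowest: N > O > Xe > Rb.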